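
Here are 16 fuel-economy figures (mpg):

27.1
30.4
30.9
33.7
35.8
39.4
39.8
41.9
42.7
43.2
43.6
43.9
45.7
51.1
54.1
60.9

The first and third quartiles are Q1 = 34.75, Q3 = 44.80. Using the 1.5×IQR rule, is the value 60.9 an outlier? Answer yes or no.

IQR = Q3 − Q1 = 44.80 − 34.75 = 10.05.
Lower fence = Q1 − 1.5·IQR = 34.75 − 15.075 = 19.675.
Upper fence = Q3 + 1.5·IQR = 44.80 + 15.075 = 59.875.
60.9 lies above the upper fence.

yes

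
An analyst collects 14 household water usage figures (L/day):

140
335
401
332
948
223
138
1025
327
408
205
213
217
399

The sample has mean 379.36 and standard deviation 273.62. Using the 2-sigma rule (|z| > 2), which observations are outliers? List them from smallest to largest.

948, 1025

Cutoffs at x̄ ± 2s: 379.36 ± 2·273.62 = [-167.88, 926.60].
948: z = 2.08, |z| > 2 → outlier.
1025: z = 2.36, |z| > 2 → outlier.
Every other value lies within [-167.88, 926.60].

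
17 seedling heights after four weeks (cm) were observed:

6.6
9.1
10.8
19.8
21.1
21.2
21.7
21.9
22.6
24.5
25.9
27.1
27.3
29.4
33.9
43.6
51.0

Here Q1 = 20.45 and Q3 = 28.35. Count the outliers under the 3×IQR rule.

IQR = 7.90; fences at 20.45 − 23.70 = -3.25 and 28.35 + 23.70 = 52.05.
Every value lies within the cutoffs.

0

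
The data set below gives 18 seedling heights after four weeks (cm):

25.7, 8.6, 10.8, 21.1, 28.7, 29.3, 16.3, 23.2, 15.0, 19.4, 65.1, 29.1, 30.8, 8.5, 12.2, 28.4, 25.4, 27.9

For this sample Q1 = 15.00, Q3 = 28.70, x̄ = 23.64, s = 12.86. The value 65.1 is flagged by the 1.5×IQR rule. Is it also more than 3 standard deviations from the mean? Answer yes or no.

yes

z = (65.1 − 23.64) / 12.86 = 3.22.
|z| = 3.22 > 3.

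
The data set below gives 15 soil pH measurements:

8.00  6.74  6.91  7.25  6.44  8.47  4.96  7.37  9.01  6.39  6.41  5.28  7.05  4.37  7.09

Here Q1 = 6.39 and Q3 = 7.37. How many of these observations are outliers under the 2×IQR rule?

IQR = 0.98; fences at 6.39 − 1.96 = 4.43 and 7.37 + 1.96 = 9.33.
Outside the cutoffs: 4.37.

1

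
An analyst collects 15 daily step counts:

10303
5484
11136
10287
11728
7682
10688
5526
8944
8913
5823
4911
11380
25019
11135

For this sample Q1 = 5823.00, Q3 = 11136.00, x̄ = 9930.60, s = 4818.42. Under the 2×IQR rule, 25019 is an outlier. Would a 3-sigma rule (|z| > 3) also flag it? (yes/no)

yes

z = (25019 − 9930.60) / 4818.42 = 3.13.
|z| = 3.13 > 3.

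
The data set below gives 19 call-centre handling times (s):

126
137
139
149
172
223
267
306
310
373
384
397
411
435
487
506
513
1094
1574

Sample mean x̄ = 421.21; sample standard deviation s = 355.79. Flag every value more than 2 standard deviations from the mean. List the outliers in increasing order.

Cutoffs at x̄ ± 2s: 421.21 ± 2·355.79 = [-290.37, 1132.79].
1574: z = 3.24, |z| > 2 → outlier.
Every other value lies within [-290.37, 1132.79].

1574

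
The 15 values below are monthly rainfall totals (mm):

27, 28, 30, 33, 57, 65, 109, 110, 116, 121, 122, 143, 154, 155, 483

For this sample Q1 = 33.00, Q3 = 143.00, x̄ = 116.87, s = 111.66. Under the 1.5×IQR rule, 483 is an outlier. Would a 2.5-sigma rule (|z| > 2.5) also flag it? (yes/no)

yes

z = (483 − 116.87) / 111.66 = 3.28.
|z| = 3.28 > 2.5.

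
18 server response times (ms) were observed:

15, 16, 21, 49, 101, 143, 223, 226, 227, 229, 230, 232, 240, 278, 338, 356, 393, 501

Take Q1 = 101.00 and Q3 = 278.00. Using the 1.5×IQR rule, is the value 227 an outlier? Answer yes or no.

no

IQR = Q3 − Q1 = 278.00 − 101.00 = 177.00.
Lower fence = Q1 − 1.5·IQR = 101.00 − 265.50 = -164.50.
Upper fence = Q3 + 1.5·IQR = 278.00 + 265.50 = 543.50.
227 lies within [-164.50, 543.50].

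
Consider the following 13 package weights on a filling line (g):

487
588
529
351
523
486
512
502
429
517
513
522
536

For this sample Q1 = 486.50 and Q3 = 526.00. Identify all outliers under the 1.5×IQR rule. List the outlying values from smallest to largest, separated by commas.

IQR = Q3 − Q1 = 526.00 − 486.50 = 39.50.
Lower fence = Q1 − 1.5·IQR = 486.50 − 59.25 = 427.25.
Upper fence = Q3 + 1.5·IQR = 526.00 + 59.25 = 585.25.
351 < 427.25 → outlier.
588 > 585.25 → outlier.
All remaining values lie within [427.25, 585.25].

351, 588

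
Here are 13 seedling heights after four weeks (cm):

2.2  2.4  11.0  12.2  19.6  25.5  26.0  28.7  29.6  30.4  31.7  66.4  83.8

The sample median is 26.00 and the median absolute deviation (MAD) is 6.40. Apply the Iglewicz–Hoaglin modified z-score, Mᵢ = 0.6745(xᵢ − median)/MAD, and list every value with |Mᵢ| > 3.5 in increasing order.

66.4, 83.8

|Mᵢ| > 3.5 ⇔ |xᵢ − 26.00| > 3.5·6.40/0.6745 = 33.21.
So outliers lie outside [-7.21, 59.21].
66.4: M = 4.26 → outlier.
83.8: M = 6.09 → outlier.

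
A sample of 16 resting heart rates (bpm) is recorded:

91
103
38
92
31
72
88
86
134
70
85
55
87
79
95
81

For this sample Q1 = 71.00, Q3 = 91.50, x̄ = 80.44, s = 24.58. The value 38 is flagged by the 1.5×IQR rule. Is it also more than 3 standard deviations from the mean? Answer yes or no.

z = (38 − 80.44) / 24.58 = -1.73.
|z| = 1.73 ≤ 3.

no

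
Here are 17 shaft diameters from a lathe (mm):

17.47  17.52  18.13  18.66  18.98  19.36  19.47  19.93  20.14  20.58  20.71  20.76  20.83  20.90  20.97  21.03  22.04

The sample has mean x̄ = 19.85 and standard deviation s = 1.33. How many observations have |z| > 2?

0

Cutoffs: x̄ ± 2s = [17.19, 22.51].
Every value lies within the cutoffs.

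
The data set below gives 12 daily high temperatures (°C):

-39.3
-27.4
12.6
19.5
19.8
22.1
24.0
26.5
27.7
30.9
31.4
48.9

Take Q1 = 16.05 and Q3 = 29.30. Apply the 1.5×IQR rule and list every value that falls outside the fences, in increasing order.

-39.3, -27.4

IQR = Q3 − Q1 = 29.30 − 16.05 = 13.25.
Lower fence = Q1 − 1.5·IQR = 16.05 − 19.875 = -3.825.
Upper fence = Q3 + 1.5·IQR = 29.30 + 19.875 = 49.175.
-39.3 < -3.825 → outlier.
-27.4 < -3.825 → outlier.
All remaining values lie within [-3.825, 49.175].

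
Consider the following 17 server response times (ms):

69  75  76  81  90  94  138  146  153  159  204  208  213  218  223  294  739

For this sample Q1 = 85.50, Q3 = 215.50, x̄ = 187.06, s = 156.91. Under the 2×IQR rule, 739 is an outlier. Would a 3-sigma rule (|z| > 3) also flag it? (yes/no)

yes

z = (739 − 187.06) / 156.91 = 3.52.
|z| = 3.52 > 3.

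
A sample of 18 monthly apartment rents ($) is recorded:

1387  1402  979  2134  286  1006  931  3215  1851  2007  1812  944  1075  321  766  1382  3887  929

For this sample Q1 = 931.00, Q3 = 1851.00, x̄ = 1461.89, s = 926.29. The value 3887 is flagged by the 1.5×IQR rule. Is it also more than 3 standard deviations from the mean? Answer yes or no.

z = (3887 − 1461.89) / 926.29 = 2.62.
|z| = 2.62 ≤ 3.

no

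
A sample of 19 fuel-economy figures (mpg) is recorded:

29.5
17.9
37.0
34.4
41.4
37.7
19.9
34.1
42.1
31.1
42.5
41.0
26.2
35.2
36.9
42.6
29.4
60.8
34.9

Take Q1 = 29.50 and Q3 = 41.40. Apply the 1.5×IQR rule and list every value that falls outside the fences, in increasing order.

60.8

IQR = Q3 − Q1 = 41.40 − 29.50 = 11.90.
Lower fence = Q1 − 1.5·IQR = 29.50 − 17.85 = 11.65.
Upper fence = Q3 + 1.5·IQR = 41.40 + 17.85 = 59.25.
60.8 > 59.25 → outlier.
All remaining values lie within [11.65, 59.25].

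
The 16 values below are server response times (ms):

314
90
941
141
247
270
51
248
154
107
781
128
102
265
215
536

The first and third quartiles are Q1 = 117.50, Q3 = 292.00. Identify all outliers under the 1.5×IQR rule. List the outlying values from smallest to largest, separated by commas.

781, 941

IQR = Q3 − Q1 = 292.00 − 117.50 = 174.50.
Lower fence = Q1 − 1.5·IQR = 117.50 − 261.75 = -144.25.
Upper fence = Q3 + 1.5·IQR = 292.00 + 261.75 = 553.75.
781 > 553.75 → outlier.
941 > 553.75 → outlier.
All remaining values lie within [-144.25, 553.75].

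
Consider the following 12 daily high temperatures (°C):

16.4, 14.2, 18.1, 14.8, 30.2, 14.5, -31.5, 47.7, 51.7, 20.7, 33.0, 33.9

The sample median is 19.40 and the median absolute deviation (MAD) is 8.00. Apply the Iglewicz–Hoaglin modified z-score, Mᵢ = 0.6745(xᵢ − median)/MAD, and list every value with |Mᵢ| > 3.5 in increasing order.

-31.5

|Mᵢ| > 3.5 ⇔ |xᵢ − 19.40| > 3.5·8.00/0.6745 = 41.51.
So outliers lie outside [-22.11, 60.91].
-31.5: M = -4.29 → outlier.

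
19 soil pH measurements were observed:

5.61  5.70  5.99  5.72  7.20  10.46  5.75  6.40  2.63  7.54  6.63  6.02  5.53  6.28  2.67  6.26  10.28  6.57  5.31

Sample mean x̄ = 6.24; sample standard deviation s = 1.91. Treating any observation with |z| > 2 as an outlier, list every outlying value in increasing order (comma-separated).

Cutoffs at x̄ ± 2s: 6.24 ± 2·1.91 = [2.42, 10.06].
10.28: z = 2.12, |z| > 2 → outlier.
10.46: z = 2.21, |z| > 2 → outlier.
Every other value lies within [2.42, 10.06].

10.28, 10.46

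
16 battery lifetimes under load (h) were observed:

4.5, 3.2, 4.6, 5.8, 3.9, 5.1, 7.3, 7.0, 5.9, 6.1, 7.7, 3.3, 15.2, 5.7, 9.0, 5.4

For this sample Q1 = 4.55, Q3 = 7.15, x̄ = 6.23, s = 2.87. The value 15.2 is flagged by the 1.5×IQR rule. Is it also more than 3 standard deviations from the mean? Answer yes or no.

z = (15.2 − 6.23) / 2.87 = 3.13.
|z| = 3.13 > 3.

yes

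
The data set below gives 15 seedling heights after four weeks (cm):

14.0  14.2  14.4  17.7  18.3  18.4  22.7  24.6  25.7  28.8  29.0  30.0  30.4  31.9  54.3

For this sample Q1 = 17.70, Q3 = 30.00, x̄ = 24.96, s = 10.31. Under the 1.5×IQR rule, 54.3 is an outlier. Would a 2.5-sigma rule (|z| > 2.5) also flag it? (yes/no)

z = (54.3 − 24.96) / 10.31 = 2.85.
|z| = 2.85 > 2.5.

yes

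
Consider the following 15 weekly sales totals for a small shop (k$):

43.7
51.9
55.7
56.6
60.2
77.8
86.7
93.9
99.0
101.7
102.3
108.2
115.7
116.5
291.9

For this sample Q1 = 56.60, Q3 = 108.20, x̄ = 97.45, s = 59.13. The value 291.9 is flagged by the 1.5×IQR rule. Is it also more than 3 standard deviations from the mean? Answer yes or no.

yes

z = (291.9 − 97.45) / 59.13 = 3.29.
|z| = 3.29 > 3.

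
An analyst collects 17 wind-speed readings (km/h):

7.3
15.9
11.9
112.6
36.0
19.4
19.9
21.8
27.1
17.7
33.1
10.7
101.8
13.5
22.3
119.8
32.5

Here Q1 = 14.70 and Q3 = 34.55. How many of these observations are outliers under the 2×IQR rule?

IQR = 19.85; fences at 14.70 − 39.70 = -25.00 and 34.55 + 39.70 = 74.25.
Outside the cutoffs: 101.8, 112.6, 119.8.

3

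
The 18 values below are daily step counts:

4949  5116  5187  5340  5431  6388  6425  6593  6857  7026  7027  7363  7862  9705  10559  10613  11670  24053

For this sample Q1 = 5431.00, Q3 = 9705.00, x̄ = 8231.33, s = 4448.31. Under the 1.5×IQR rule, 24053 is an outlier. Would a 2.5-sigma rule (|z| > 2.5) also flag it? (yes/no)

z = (24053 − 8231.33) / 4448.31 = 3.56.
|z| = 3.56 > 2.5.

yes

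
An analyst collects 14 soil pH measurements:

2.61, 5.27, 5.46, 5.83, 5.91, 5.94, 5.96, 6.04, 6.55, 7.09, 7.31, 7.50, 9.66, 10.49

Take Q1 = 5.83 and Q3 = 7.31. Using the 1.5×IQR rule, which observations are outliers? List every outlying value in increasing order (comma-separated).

2.61, 9.66, 10.49

IQR = Q3 − Q1 = 7.31 − 5.83 = 1.48.
Lower fence = Q1 − 1.5·IQR = 5.83 − 2.22 = 3.61.
Upper fence = Q3 + 1.5·IQR = 7.31 + 2.22 = 9.53.
2.61 < 3.61 → outlier.
9.66 > 9.53 → outlier.
10.49 > 9.53 → outlier.
All remaining values lie within [3.61, 9.53].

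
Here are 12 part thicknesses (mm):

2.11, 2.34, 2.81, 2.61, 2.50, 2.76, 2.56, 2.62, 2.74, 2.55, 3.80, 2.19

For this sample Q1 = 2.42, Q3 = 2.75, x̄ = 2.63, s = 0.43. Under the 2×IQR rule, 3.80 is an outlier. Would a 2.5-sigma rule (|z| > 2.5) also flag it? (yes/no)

yes

z = (3.80 − 2.63) / 0.43 = 2.72.
|z| = 2.72 > 2.5.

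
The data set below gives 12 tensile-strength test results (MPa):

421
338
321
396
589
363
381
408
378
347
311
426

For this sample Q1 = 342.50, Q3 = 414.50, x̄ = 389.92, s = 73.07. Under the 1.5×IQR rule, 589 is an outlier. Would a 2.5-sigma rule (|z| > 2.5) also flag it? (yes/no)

yes

z = (589 − 389.92) / 73.07 = 2.72.
|z| = 2.72 > 2.5.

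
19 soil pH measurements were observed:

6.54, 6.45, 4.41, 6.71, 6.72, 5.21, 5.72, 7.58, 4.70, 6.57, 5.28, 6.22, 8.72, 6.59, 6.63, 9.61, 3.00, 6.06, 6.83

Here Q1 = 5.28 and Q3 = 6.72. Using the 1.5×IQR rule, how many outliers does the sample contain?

IQR = 1.44; fences at 5.28 − 2.16 = 3.12 and 6.72 + 2.16 = 8.88.
Outside the cutoffs: 3.00, 9.61.

2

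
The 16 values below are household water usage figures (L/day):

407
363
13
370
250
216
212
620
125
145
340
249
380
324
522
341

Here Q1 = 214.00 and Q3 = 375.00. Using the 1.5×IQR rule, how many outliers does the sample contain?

IQR = 161.00; fences at 214.00 − 241.50 = -27.50 and 375.00 + 241.50 = 616.50.
Outside the cutoffs: 620.

1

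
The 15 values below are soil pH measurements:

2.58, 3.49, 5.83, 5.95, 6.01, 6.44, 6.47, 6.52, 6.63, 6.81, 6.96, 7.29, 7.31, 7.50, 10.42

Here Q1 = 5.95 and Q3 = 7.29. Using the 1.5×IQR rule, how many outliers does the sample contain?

IQR = 1.34; fences at 5.95 − 2.01 = 3.94 and 7.29 + 2.01 = 9.30.
Outside the cutoffs: 2.58, 3.49, 10.42.

3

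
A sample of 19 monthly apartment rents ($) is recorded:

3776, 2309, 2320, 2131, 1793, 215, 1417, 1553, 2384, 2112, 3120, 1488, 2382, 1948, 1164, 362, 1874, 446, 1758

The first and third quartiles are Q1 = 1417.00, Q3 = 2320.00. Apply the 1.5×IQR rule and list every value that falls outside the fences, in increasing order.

IQR = Q3 − Q1 = 2320.00 − 1417.00 = 903.00.
Lower fence = Q1 − 1.5·IQR = 1417.00 − 1354.50 = 62.50.
Upper fence = Q3 + 1.5·IQR = 2320.00 + 1354.50 = 3674.50.
3776 > 3674.50 → outlier.
All remaining values lie within [62.50, 3674.50].

3776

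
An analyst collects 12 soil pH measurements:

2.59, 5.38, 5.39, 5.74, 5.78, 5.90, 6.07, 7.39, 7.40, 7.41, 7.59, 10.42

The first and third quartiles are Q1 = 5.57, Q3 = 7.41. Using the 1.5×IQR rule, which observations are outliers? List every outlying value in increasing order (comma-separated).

2.59, 10.42

IQR = Q3 − Q1 = 7.41 − 5.57 = 1.84.
Lower fence = Q1 − 1.5·IQR = 5.57 − 2.76 = 2.81.
Upper fence = Q3 + 1.5·IQR = 7.41 + 2.76 = 10.17.
2.59 < 2.81 → outlier.
10.42 > 10.17 → outlier.
All remaining values lie within [2.81, 10.17].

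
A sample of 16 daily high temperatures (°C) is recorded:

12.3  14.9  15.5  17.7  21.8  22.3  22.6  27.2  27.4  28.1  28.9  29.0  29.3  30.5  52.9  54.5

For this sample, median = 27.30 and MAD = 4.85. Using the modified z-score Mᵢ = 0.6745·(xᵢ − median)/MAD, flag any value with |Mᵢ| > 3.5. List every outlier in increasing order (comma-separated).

52.9, 54.5

|Mᵢ| > 3.5 ⇔ |xᵢ − 27.30| > 3.5·4.85/0.6745 = 25.17.
So outliers lie outside [2.13, 52.47].
52.9: M = 3.56 → outlier.
54.5: M = 3.78 → outlier.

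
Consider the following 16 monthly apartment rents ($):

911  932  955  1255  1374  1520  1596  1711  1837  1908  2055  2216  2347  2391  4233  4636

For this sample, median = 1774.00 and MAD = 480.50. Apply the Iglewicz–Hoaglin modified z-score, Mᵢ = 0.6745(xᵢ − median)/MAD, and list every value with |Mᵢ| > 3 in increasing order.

4233, 4636

|Mᵢ| > 3 ⇔ |xᵢ − 1774.00| > 3·480.50/0.6745 = 2137.14.
So outliers lie outside [-363.14, 3911.14].
4233: M = 3.45 → outlier.
4636: M = 4.02 → outlier.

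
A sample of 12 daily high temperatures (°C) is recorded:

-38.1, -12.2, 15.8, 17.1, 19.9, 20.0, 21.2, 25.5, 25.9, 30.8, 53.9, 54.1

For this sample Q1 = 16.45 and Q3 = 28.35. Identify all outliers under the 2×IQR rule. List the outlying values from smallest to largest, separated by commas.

IQR = Q3 − Q1 = 28.35 − 16.45 = 11.90.
Lower fence = Q1 − 2·IQR = 16.45 − 23.80 = -7.35.
Upper fence = Q3 + 2·IQR = 28.35 + 23.80 = 52.15.
-38.1 < -7.35 → outlier.
-12.2 < -7.35 → outlier.
53.9 > 52.15 → outlier.
54.1 > 52.15 → outlier.
All remaining values lie within [-7.35, 52.15].

-38.1, -12.2, 53.9, 54.1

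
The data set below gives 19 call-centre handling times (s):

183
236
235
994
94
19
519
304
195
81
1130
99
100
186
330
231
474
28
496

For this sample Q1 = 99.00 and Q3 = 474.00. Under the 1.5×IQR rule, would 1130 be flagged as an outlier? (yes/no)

yes

IQR = Q3 − Q1 = 474.00 − 99.00 = 375.00.
Lower fence = Q1 − 1.5·IQR = 99.00 − 562.50 = -463.50.
Upper fence = Q3 + 1.5·IQR = 474.00 + 562.50 = 1036.50.
1130 lies above the upper fence.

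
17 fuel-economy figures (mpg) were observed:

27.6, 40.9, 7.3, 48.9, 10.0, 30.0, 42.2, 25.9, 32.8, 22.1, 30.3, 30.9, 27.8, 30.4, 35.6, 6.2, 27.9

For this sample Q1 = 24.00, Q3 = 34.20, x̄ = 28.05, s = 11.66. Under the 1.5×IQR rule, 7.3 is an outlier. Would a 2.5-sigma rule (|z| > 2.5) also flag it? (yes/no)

z = (7.3 − 28.05) / 11.66 = -1.78.
|z| = 1.78 ≤ 2.5.

no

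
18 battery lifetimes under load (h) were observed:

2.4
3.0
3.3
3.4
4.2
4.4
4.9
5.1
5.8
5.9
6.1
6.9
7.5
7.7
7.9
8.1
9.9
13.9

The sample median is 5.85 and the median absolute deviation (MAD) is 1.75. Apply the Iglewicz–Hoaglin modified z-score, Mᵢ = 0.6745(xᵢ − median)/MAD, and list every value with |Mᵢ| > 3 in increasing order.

|Mᵢ| > 3 ⇔ |xᵢ − 5.85| > 3·1.75/0.6745 = 7.78.
So outliers lie outside [-1.93, 13.63].
13.9: M = 3.10 → outlier.

13.9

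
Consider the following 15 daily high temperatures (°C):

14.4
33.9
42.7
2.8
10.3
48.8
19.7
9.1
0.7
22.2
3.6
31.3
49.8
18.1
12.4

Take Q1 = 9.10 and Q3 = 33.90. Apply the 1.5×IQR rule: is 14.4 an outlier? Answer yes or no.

no

IQR = Q3 − Q1 = 33.90 − 9.10 = 24.80.
Lower fence = Q1 − 1.5·IQR = 9.10 − 37.20 = -28.10.
Upper fence = Q3 + 1.5·IQR = 33.90 + 37.20 = 71.10.
14.4 lies within [-28.10, 71.10].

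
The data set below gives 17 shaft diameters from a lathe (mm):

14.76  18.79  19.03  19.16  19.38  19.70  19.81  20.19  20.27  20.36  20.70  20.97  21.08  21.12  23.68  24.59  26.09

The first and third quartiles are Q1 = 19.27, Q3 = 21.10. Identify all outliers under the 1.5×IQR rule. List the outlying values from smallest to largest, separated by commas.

IQR = Q3 − Q1 = 21.10 − 19.27 = 1.83.
Lower fence = Q1 − 1.5·IQR = 19.27 − 2.745 = 16.525.
Upper fence = Q3 + 1.5·IQR = 21.10 + 2.745 = 23.845.
14.76 < 16.525 → outlier.
24.59 > 23.845 → outlier.
26.09 > 23.845 → outlier.
All remaining values lie within [16.525, 23.845].

14.76, 24.59, 26.09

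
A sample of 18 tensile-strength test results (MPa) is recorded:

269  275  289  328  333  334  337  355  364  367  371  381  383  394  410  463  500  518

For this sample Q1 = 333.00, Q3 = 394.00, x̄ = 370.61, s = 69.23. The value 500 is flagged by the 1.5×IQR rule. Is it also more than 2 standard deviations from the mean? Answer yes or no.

z = (500 − 370.61) / 69.23 = 1.87.
|z| = 1.87 ≤ 2.

no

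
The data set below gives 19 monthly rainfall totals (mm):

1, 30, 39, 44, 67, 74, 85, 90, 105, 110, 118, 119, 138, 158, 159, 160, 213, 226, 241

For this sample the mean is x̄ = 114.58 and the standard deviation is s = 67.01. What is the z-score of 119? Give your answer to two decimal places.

0.07

z = (119 − 114.58) / 67.01 = 0.07.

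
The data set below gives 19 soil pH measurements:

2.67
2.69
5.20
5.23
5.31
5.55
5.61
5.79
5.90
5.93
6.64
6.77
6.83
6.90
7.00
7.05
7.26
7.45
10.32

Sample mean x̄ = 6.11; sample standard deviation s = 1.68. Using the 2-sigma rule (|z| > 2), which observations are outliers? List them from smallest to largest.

Cutoffs at x̄ ± 2s: 6.11 ± 2·1.68 = [2.75, 9.47].
2.67: z = -2.05, |z| > 2 → outlier.
2.69: z = -2.04, |z| > 2 → outlier.
10.32: z = 2.51, |z| > 2 → outlier.
Every other value lies within [2.75, 9.47].

2.67, 2.69, 10.32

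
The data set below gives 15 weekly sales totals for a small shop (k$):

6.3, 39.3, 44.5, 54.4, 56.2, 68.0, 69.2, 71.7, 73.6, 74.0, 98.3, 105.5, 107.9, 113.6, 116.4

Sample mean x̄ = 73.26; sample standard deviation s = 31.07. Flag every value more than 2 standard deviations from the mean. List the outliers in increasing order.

6.3

Cutoffs at x̄ ± 2s: 73.26 ± 2·31.07 = [11.12, 135.40].
6.3: z = -2.16, |z| > 2 → outlier.
Every other value lies within [11.12, 135.40].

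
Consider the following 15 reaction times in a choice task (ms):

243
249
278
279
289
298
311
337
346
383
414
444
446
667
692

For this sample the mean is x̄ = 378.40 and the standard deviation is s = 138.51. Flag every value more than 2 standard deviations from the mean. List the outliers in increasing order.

667, 692

Cutoffs at x̄ ± 2s: 378.40 ± 2·138.51 = [101.38, 655.42].
667: z = 2.08, |z| > 2 → outlier.
692: z = 2.26, |z| > 2 → outlier.
Every other value lies within [101.38, 655.42].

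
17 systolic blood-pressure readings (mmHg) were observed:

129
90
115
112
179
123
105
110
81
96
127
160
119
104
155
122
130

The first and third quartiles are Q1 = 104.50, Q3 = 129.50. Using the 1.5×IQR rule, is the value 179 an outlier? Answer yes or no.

yes

IQR = Q3 − Q1 = 129.50 − 104.50 = 25.00.
Lower fence = Q1 − 1.5·IQR = 104.50 − 37.50 = 67.00.
Upper fence = Q3 + 1.5·IQR = 129.50 + 37.50 = 167.00.
179 lies above the upper fence.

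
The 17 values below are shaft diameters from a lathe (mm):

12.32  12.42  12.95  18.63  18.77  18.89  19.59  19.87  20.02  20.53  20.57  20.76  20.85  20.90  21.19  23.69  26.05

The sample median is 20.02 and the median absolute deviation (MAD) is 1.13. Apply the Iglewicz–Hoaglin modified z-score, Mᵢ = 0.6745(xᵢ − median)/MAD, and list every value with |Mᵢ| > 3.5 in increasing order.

|Mᵢ| > 3.5 ⇔ |xᵢ − 20.02| > 3.5·1.13/0.6745 = 5.86.
So outliers lie outside [14.16, 25.88].
12.32: M = -4.60 → outlier.
12.42: M = -4.54 → outlier.
12.95: M = -4.22 → outlier.
26.05: M = 3.60 → outlier.

12.32, 12.42, 12.95, 26.05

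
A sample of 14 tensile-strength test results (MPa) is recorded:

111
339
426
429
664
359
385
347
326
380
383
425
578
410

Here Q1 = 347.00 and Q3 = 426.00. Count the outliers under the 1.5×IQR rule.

IQR = 79.00; fences at 347.00 − 118.50 = 228.50 and 426.00 + 118.50 = 544.50.
Outside the cutoffs: 111, 578, 664.

3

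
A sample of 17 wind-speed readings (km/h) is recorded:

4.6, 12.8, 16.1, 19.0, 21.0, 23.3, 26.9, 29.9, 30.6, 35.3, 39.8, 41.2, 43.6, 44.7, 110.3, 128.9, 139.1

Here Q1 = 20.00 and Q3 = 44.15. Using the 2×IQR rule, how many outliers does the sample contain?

3

IQR = 24.15; fences at 20.00 − 48.30 = -28.30 and 44.15 + 48.30 = 92.45.
Outside the cutoffs: 110.3, 128.9, 139.1.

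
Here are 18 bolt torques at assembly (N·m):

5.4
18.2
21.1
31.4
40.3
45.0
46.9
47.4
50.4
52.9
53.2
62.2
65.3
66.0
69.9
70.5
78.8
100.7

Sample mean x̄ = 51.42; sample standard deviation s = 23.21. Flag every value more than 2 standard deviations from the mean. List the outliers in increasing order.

Cutoffs at x̄ ± 2s: 51.42 ± 2·23.21 = [5.00, 97.84].
100.7: z = 2.12, |z| > 2 → outlier.
Every other value lies within [5.00, 97.84].

100.7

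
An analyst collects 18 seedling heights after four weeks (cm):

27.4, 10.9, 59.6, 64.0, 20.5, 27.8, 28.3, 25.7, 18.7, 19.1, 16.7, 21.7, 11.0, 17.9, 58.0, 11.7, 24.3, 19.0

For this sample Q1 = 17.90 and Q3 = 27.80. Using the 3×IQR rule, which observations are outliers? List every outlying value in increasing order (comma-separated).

58.0, 59.6, 64.0

IQR = Q3 − Q1 = 27.80 − 17.90 = 9.90.
Lower fence = Q1 − 3·IQR = 17.90 − 29.70 = -11.80.
Upper fence = Q3 + 3·IQR = 27.80 + 29.70 = 57.50.
58.0 > 57.50 → outlier.
59.6 > 57.50 → outlier.
64.0 > 57.50 → outlier.
All remaining values lie within [-11.80, 57.50].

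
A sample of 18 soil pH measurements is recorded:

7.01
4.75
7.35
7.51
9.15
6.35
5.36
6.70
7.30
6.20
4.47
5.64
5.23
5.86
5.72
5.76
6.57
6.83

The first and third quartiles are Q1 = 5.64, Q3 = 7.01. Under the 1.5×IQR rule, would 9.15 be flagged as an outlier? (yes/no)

yes

IQR = Q3 − Q1 = 7.01 − 5.64 = 1.37.
Lower fence = Q1 − 1.5·IQR = 5.64 − 2.055 = 3.585.
Upper fence = Q3 + 1.5·IQR = 7.01 + 2.055 = 9.065.
9.15 lies above the upper fence.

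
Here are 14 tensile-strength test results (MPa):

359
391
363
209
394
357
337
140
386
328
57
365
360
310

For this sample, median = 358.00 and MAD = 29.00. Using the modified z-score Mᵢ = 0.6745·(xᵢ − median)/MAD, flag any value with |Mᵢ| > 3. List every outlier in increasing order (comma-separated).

57, 140, 209

|Mᵢ| > 3 ⇔ |xᵢ − 358.00| > 3·29.00/0.6745 = 128.98.
So outliers lie outside [229.02, 486.98].
57: M = -7.00 → outlier.
140: M = -5.07 → outlier.
209: M = -3.47 → outlier.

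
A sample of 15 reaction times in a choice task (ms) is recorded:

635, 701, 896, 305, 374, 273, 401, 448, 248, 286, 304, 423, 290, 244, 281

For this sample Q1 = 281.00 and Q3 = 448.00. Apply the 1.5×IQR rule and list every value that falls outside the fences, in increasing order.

IQR = Q3 − Q1 = 448.00 − 281.00 = 167.00.
Lower fence = Q1 − 1.5·IQR = 281.00 − 250.50 = 30.50.
Upper fence = Q3 + 1.5·IQR = 448.00 + 250.50 = 698.50.
701 > 698.50 → outlier.
896 > 698.50 → outlier.
All remaining values lie within [30.50, 698.50].

701, 896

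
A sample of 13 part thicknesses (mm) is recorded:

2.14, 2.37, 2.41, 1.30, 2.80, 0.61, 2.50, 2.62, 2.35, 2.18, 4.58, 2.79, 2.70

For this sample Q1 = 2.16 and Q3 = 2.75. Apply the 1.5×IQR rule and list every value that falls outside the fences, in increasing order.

IQR = Q3 − Q1 = 2.75 − 2.16 = 0.59.
Lower fence = Q1 − 1.5·IQR = 2.16 − 0.885 = 1.275.
Upper fence = Q3 + 1.5·IQR = 2.75 + 0.885 = 3.635.
0.61 < 1.275 → outlier.
4.58 > 3.635 → outlier.
All remaining values lie within [1.275, 3.635].

0.61, 4.58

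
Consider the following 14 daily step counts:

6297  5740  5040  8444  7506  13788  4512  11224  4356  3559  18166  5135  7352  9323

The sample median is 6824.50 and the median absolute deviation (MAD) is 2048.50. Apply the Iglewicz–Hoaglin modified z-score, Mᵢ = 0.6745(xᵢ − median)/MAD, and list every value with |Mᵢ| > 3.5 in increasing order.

18166

|Mᵢ| > 3.5 ⇔ |xᵢ − 6824.50| > 3.5·2048.50/0.6745 = 10629.73.
So outliers lie outside [-3805.23, 17454.23].
18166: M = 3.73 → outlier.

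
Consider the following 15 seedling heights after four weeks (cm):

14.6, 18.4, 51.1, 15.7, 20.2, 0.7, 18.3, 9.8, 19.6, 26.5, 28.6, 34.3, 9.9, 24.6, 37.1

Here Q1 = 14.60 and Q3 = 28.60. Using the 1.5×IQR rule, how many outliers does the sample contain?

1

IQR = 14.00; fences at 14.60 − 21.00 = -6.40 and 28.60 + 21.00 = 49.60.
Outside the cutoffs: 51.1.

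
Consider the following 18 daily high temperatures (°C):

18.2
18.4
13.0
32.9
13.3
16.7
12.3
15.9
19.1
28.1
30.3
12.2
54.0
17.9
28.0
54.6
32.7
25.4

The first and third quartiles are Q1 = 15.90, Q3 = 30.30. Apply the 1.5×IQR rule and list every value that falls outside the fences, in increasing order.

IQR = Q3 − Q1 = 30.30 − 15.90 = 14.40.
Lower fence = Q1 − 1.5·IQR = 15.90 − 21.60 = -5.70.
Upper fence = Q3 + 1.5·IQR = 30.30 + 21.60 = 51.90.
54.0 > 51.90 → outlier.
54.6 > 51.90 → outlier.
All remaining values lie within [-5.70, 51.90].

54.0, 54.6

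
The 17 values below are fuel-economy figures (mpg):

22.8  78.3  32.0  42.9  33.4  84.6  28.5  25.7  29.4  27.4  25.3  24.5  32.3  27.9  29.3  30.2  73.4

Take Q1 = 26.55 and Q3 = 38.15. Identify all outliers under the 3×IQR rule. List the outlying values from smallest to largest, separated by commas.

IQR = Q3 − Q1 = 38.15 − 26.55 = 11.60.
Lower fence = Q1 − 3·IQR = 26.55 − 34.80 = -8.25.
Upper fence = Q3 + 3·IQR = 38.15 + 34.80 = 72.95.
73.4 > 72.95 → outlier.
78.3 > 72.95 → outlier.
84.6 > 72.95 → outlier.
All remaining values lie within [-8.25, 72.95].

73.4, 78.3, 84.6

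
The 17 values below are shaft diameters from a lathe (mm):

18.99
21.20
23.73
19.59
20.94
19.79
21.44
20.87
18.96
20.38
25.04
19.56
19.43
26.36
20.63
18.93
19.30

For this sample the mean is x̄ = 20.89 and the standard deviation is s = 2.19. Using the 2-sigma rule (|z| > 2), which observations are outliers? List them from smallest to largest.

26.36

Cutoffs at x̄ ± 2s: 20.89 ± 2·2.19 = [16.51, 25.27].
26.36: z = 2.50, |z| > 2 → outlier.
Every other value lies within [16.51, 25.27].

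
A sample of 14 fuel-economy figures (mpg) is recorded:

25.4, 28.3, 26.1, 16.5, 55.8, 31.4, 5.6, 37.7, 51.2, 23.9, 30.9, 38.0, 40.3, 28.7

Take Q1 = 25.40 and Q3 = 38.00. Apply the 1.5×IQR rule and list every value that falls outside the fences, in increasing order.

IQR = Q3 − Q1 = 38.00 − 25.40 = 12.60.
Lower fence = Q1 − 1.5·IQR = 25.40 − 18.90 = 6.50.
Upper fence = Q3 + 1.5·IQR = 38.00 + 18.90 = 56.90.
5.6 < 6.50 → outlier.
All remaining values lie within [6.50, 56.90].

5.6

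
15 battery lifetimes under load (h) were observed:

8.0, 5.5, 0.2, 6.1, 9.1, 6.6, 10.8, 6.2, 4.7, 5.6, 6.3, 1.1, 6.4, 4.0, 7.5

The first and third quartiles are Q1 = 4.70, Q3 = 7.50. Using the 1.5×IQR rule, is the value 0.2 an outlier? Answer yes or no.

yes

IQR = Q3 − Q1 = 7.50 − 4.70 = 2.80.
Lower fence = Q1 − 1.5·IQR = 4.70 − 4.20 = 0.50.
Upper fence = Q3 + 1.5·IQR = 7.50 + 4.20 = 11.70.
0.2 lies below the lower fence.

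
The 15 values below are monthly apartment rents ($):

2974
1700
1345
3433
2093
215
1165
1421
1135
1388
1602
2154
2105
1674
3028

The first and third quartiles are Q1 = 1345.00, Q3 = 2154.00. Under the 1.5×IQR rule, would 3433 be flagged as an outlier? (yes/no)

IQR = Q3 − Q1 = 2154.00 − 1345.00 = 809.00.
Lower fence = Q1 − 1.5·IQR = 1345.00 − 1213.50 = 131.50.
Upper fence = Q3 + 1.5·IQR = 2154.00 + 1213.50 = 3367.50.
3433 lies above the upper fence.

yes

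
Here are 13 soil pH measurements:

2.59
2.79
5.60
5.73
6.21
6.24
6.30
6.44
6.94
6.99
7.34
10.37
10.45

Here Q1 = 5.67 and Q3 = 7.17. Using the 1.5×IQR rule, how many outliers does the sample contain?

IQR = 1.50; fences at 5.67 − 2.25 = 3.42 and 7.17 + 2.25 = 9.42.
Outside the cutoffs: 2.59, 2.79, 10.37, 10.45.

4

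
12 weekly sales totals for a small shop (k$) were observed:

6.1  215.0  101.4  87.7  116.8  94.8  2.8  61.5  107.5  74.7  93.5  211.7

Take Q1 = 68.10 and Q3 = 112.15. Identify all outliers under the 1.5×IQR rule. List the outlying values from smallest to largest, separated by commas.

211.7, 215.0

IQR = Q3 − Q1 = 112.15 − 68.10 = 44.05.
Lower fence = Q1 − 1.5·IQR = 68.10 − 66.075 = 2.025.
Upper fence = Q3 + 1.5·IQR = 112.15 + 66.075 = 178.225.
211.7 > 178.225 → outlier.
215.0 > 178.225 → outlier.
All remaining values lie within [2.025, 178.225].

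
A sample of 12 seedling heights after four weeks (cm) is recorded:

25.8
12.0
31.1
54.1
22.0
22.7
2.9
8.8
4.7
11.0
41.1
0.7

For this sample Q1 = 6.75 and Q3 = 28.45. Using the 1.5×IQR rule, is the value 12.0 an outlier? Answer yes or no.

no

IQR = Q3 − Q1 = 28.45 − 6.75 = 21.70.
Lower fence = Q1 − 1.5·IQR = 6.75 − 32.55 = -25.80.
Upper fence = Q3 + 1.5·IQR = 28.45 + 32.55 = 61.00.
12.0 lies within [-25.80, 61.00].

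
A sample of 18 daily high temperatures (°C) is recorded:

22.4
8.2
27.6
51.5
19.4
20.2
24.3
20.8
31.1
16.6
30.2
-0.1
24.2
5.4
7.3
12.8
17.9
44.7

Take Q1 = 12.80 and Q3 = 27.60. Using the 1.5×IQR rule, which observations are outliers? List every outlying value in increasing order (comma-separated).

IQR = Q3 − Q1 = 27.60 − 12.80 = 14.80.
Lower fence = Q1 − 1.5·IQR = 12.80 − 22.20 = -9.40.
Upper fence = Q3 + 1.5·IQR = 27.60 + 22.20 = 49.80.
51.5 > 49.80 → outlier.
All remaining values lie within [-9.40, 49.80].

51.5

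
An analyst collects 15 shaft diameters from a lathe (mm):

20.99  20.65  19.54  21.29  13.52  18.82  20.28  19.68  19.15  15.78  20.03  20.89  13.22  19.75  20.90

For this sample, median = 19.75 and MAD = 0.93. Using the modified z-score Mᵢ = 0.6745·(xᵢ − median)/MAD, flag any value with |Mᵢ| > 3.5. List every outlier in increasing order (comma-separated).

|Mᵢ| > 3.5 ⇔ |xᵢ − 19.75| > 3.5·0.93/0.6745 = 4.83.
So outliers lie outside [14.92, 24.58].
13.22: M = -4.74 → outlier.
13.52: M = -4.52 → outlier.

13.22, 13.52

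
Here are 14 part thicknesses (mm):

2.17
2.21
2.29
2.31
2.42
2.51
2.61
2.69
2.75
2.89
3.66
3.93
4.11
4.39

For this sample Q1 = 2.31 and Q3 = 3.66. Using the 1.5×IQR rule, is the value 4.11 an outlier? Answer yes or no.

no

IQR = Q3 − Q1 = 3.66 − 2.31 = 1.35.
Lower fence = Q1 − 1.5·IQR = 2.31 − 2.025 = 0.285.
Upper fence = Q3 + 1.5·IQR = 3.66 + 2.025 = 5.685.
4.11 lies within [0.285, 5.685].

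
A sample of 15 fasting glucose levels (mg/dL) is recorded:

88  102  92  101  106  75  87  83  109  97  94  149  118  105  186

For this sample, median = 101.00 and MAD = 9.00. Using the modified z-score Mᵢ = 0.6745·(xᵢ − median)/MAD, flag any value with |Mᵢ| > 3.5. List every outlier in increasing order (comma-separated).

149, 186

|Mᵢ| > 3.5 ⇔ |xᵢ − 101.00| > 3.5·9.00/0.6745 = 46.70.
So outliers lie outside [54.30, 147.70].
149: M = 3.60 → outlier.
186: M = 6.37 → outlier.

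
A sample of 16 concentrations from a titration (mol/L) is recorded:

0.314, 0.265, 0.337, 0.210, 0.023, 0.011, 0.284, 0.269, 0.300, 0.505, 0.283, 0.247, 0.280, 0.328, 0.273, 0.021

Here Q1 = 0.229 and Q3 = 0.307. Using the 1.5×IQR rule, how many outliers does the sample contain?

4

IQR = 0.078; fences at 0.229 − 0.117 = 0.112 and 0.307 + 0.117 = 0.424.
Outside the cutoffs: 0.011, 0.021, 0.023, 0.505.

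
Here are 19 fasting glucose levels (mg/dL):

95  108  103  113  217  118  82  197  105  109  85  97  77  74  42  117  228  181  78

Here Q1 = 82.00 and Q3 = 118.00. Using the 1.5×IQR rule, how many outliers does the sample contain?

4

IQR = 36.00; fences at 82.00 − 54.00 = 28.00 and 118.00 + 54.00 = 172.00.
Outside the cutoffs: 181, 197, 217, 228.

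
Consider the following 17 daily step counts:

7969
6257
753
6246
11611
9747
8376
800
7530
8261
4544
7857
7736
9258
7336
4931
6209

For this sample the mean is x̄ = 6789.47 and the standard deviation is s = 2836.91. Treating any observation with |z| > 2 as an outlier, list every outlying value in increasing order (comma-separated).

753, 800

Cutoffs at x̄ ± 2s: 6789.47 ± 2·2836.91 = [1115.65, 12463.29].
753: z = -2.13, |z| > 2 → outlier.
800: z = -2.11, |z| > 2 → outlier.
Every other value lies within [1115.65, 12463.29].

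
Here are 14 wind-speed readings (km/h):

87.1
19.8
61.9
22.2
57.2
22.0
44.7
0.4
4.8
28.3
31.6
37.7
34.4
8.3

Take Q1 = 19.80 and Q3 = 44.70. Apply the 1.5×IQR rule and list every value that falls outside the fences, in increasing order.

IQR = Q3 − Q1 = 44.70 − 19.80 = 24.90.
Lower fence = Q1 − 1.5·IQR = 19.80 − 37.35 = -17.55.
Upper fence = Q3 + 1.5·IQR = 44.70 + 37.35 = 82.05.
87.1 > 82.05 → outlier.
All remaining values lie within [-17.55, 82.05].

87.1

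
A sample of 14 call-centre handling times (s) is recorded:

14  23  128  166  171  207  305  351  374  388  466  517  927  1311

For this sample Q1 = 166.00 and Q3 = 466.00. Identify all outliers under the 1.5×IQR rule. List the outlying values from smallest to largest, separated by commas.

IQR = Q3 − Q1 = 466.00 − 166.00 = 300.00.
Lower fence = Q1 − 1.5·IQR = 166.00 − 450.00 = -284.00.
Upper fence = Q3 + 1.5·IQR = 466.00 + 450.00 = 916.00.
927 > 916.00 → outlier.
1311 > 916.00 → outlier.
All remaining values lie within [-284.00, 916.00].

927, 1311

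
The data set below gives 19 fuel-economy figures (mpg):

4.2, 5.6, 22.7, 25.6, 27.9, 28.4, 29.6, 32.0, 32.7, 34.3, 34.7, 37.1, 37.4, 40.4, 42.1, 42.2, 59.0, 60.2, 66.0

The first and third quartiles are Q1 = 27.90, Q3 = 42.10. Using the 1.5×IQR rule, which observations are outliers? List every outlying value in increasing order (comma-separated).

IQR = Q3 − Q1 = 42.10 − 27.90 = 14.20.
Lower fence = Q1 − 1.5·IQR = 27.90 − 21.30 = 6.60.
Upper fence = Q3 + 1.5·IQR = 42.10 + 21.30 = 63.40.
4.2 < 6.60 → outlier.
5.6 < 6.60 → outlier.
66.0 > 63.40 → outlier.
All remaining values lie within [6.60, 63.40].

4.2, 5.6, 66.0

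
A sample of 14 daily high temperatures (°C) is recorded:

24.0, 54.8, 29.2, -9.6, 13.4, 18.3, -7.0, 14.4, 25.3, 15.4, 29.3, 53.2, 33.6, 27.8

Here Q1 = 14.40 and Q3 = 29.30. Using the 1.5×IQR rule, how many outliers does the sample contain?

IQR = 14.90; fences at 14.40 − 22.35 = -7.95 and 29.30 + 22.35 = 51.65.
Outside the cutoffs: -9.6, 53.2, 54.8.

3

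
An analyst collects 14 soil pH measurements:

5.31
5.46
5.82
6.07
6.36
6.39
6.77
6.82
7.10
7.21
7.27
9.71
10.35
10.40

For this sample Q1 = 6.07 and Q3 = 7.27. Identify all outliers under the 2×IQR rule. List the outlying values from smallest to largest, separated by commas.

9.71, 10.35, 10.40

IQR = Q3 − Q1 = 7.27 − 6.07 = 1.20.
Lower fence = Q1 − 2·IQR = 6.07 − 2.40 = 3.67.
Upper fence = Q3 + 2·IQR = 7.27 + 2.40 = 9.67.
9.71 > 9.67 → outlier.
10.35 > 9.67 → outlier.
10.40 > 9.67 → outlier.
All remaining values lie within [3.67, 9.67].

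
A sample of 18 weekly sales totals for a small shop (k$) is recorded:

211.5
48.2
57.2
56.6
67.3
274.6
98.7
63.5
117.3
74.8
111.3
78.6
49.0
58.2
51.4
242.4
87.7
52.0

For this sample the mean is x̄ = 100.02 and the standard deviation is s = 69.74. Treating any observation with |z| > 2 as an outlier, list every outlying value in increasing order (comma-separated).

242.4, 274.6

Cutoffs at x̄ ± 2s: 100.02 ± 2·69.74 = [-39.46, 239.50].
242.4: z = 2.04, |z| > 2 → outlier.
274.6: z = 2.50, |z| > 2 → outlier.
Every other value lies within [-39.46, 239.50].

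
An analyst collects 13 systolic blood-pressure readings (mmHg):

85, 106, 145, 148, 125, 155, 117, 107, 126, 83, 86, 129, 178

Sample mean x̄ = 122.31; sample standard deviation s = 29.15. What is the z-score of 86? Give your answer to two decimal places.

-1.25

z = (86 − 122.31) / 29.15 = -1.25.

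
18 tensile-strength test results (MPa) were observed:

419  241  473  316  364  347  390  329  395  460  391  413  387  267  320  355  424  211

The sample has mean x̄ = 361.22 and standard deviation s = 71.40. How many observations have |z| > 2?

Cutoffs: x̄ ± 2s = [218.42, 504.02].
Outside the cutoffs: 211.

1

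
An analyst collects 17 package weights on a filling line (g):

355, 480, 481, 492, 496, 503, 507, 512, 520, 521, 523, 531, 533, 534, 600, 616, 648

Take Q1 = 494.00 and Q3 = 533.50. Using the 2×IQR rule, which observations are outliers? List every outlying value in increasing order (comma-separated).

355, 616, 648

IQR = Q3 − Q1 = 533.50 − 494.00 = 39.50.
Lower fence = Q1 − 2·IQR = 494.00 − 79.00 = 415.00.
Upper fence = Q3 + 2·IQR = 533.50 + 79.00 = 612.50.
355 < 415.00 → outlier.
616 > 612.50 → outlier.
648 > 612.50 → outlier.
All remaining values lie within [415.00, 612.50].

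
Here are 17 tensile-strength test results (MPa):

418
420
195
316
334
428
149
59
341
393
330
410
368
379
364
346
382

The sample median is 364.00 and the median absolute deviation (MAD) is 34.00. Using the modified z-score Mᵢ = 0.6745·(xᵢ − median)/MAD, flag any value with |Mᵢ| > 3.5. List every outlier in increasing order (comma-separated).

|Mᵢ| > 3.5 ⇔ |xᵢ − 364.00| > 3.5·34.00/0.6745 = 176.43.
So outliers lie outside [187.57, 540.43].
59: M = -6.05 → outlier.
149: M = -4.27 → outlier.

59, 149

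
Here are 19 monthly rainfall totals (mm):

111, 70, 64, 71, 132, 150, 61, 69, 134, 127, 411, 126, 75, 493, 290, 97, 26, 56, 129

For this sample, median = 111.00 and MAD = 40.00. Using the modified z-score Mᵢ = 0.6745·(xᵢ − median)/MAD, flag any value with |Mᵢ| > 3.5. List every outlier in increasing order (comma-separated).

411, 493

|Mᵢ| > 3.5 ⇔ |xᵢ − 111.00| > 3.5·40.00/0.6745 = 207.56.
So outliers lie outside [-96.56, 318.56].
411: M = 5.06 → outlier.
493: M = 6.44 → outlier.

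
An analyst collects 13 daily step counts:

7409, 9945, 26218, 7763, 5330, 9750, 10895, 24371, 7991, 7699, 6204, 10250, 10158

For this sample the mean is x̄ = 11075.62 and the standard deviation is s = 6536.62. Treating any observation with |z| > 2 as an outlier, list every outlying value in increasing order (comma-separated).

Cutoffs at x̄ ± 2s: 11075.62 ± 2·6536.62 = [-1997.62, 24148.86].
24371: z = 2.03, |z| > 2 → outlier.
26218: z = 2.32, |z| > 2 → outlier.
Every other value lies within [-1997.62, 24148.86].

24371, 26218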